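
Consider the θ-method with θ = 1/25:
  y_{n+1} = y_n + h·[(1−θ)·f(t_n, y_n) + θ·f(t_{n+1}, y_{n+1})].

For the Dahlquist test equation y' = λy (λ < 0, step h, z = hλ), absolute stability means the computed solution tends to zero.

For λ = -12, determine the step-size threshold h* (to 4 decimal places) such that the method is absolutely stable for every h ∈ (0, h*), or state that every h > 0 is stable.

Test eqn y'=λy, z=hλ:
  y_{n+1} = y_n + z·[24/25·y_n + 1/25·y_{n+1}] ⇒ (1 − 1/25z)y_{n+1} = (1 + 24/25z)y_n
  R(z) = (1 + 24/25z)/(1 − 1/25z).

Solve |R(x)|<1 on ℝ⁻.
x=-0.71: |R|=0.3096
R=−1: 1+24/25x = −1+1/25x ⇒ -23/25x=2 ⇒ x=2/(-23/25)=-2.1739
Confirm numerically:
  x=-2.140: |R|=0.97126 <1
  x=-1.791: |R|=0.67127 <1
  x=-1.392: |R|=0.31858 <1
  x=-2.735: |R|=1.46530 >1
  x=-2.227: |R|=1.04485 >1
Stable set (-2.1739, 0).

(-2.1739,0); λ=-12 ⇒ h* = (50/23)/12 = 0.1812.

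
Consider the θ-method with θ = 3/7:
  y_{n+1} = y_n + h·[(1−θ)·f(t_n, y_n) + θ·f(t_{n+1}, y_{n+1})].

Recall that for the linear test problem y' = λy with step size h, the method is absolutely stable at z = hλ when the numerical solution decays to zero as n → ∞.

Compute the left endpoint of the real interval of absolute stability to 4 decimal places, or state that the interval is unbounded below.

On y'=λy, z=hλ:
  y_{n+1} = y_n + z·[4/7·y_n + 3/7·y_{n+1}] ⇒ (1 − 3/7z)y_{n+1} = (1 + 4/7z)y_n
  R(z) = (1 + 4/7z)/(1 − 3/7z).

Need |R(x)|<1, x<0.
x=-0.36: |R|=0.6881
R=−1: 1+4/7x = −1+3/7x ⇒ -1/7x=2 ⇒ x=2/(-1/7)=-14.0000
Confirm numerically:
  x=-11.422: |R|=0.93753 <1
  x=-11.369: |R|=0.93600 <1
  x=-8.101: |R|=0.81155 <1
  x=-5.755: |R|=0.66021 <1
  x=-14.448: |R|=1.00890 >1
  x=-14.235: |R|=1.00473 >1
Interval (-14.0000, 0).

left endpoint -14.0000.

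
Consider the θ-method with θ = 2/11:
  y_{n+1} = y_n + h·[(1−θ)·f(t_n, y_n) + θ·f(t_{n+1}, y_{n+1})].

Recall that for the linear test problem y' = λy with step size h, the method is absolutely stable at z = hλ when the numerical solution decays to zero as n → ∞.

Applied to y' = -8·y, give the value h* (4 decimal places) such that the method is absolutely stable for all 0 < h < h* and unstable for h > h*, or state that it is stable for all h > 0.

With y'=λy (z=hλ):
  y_{n+1} = y_n + z·[9/11·y_n + 2/11·y_{n+1}] ⇒ (1 − 2/11z)y_{n+1} = (1 + 9/11z)y_n
  ⇒ R(z) = (1 + 9/11z)/(1 − 2/11z).

Need |R(x)|<1, x<0.
x=-1.75: |R|=0.3276
R=−1: 1+9/11x = −1+2/11x ⇒ -7/11x=2 ⇒ x=2/(-7/11)=-3.1429
Confirm numerically:
  x=-2.851: |R|=0.87768 <1
  x=-2.102: |R|=0.52078 <1
  x=-1.519: |R|=0.19027 <1
  x=-1.412: |R|=0.12355 <1
  x=-3.650: |R|=1.19399 >1
  x=-3.577: |R|=1.16740 >1
  x=-3.481: |R|=1.13178 >1
So |R|<1 on (-3.1429, 0).

(-3.1429,0); λ=-8 ⇒ h* = (22/7)/8 = 0.3929.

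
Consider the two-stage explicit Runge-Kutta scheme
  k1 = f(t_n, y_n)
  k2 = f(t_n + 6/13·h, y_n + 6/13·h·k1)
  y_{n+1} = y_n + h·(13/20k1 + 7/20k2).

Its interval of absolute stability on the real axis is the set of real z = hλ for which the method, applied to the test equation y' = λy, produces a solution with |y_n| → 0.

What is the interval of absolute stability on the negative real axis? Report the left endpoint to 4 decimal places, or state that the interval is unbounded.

z∈(-6.1905,0).

Set f=λy, z=hλ:
  k1=λy_n ⇒ h·k1=z·y_n;  k2=λ(1+6/13z)y_n ⇒ h·k2=z(1+6/13z)y_n
  y_{n+1}/y_n = 1 + 13/20z + 7/20z(1+6/13z) = 1 + z + 21/130z²
  R(z) = 1 + z + 21/130z².

Find x<0 with |R(x)|<1.
x=-1.45: |R|=0.1104
R=1: x+21/130x²=0 ⇒ x=−130/21=-6.1905; min R=1−1/(4·21/130)=-0.5476>−1
Confirm numerically:
  x=-5.984: |R|=0.80041 <1
  x=-4.183: |R|=0.35648 <1
  x=-3.965: |R|=0.42542 <1
  x=-6.693: |R|=1.54332 >1
  x=-6.275: |R|=1.08568 >1
Stable set (-6.1905, 0).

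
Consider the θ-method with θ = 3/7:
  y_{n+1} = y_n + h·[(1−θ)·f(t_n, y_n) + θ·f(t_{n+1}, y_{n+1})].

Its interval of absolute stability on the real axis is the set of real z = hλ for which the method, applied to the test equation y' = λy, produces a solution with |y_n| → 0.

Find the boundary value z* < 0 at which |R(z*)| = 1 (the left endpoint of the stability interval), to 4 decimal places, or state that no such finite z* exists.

z* = -14.0000.

On y'=λy, z=hλ:
  y_{n+1} = y_n + z·[4/7·y_n + 3/7·y_{n+1}] ⇒ (1 − 3/7z)y_{n+1} = (1 + 4/7z)y_n
  so R(z) = (1 + 4/7z)/(1 − 3/7z).

Boundary: |R(x)|=1, x<0.
x=-0.85: |R|=0.3770
R=−1: 1+4/7x = −1+3/7x ⇒ -1/7x=2 ⇒ x=2/(-1/7)=-14.0000
Confirm numerically:
  x=-8.260: |R|=0.81938 <1
  x=-8.069: |R|=0.80995 <1
  x=-7.693: |R|=0.79032 <1
  x=-6.301: |R|=0.70278 <1
  x=-14.272: |R|=1.00546 >1
  x=-14.205: |R|=1.00413 >1
  x=-14.084: |R|=1.00171 >1
Stable set (-14.0000, 0).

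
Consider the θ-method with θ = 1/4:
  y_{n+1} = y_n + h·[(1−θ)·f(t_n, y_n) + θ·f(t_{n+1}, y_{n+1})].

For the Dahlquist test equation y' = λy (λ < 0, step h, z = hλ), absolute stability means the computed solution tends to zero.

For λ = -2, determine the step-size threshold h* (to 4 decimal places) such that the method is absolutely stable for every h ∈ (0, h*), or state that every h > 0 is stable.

(-4.0000,0); λ=-2 ⇒ h* = (4)/2 = 2.0000.

Test eqn y'=λy, z=hλ:
  y_{n+1} = y_n + z·[3/4·y_n + 1/4·y_{n+1}] ⇒ (1 − 1/4z)y_{n+1} = (1 + 3/4z)y_n
  ⇒ R(z) = (1 + 3/4z)/(1 − 1/4z).

Solve |R(x)|<1 on ℝ⁻.
x=-1.37: |R|=0.0205
R=−1: 1+3/4x = −1+1/4x ⇒ -1/2x=2 ⇒ x=2/(-1/2)=-4.0000
Confirm numerically:
  x=-3.537: |R|=0.87714 <1
  x=-1.826: |R|=0.25369 <1
  x=-1.802: |R|=0.24233 <1
  x=-1.682: |R|=0.18409 <1
  x=-4.424: |R|=1.10066 >1
  x=-4.423: |R|=1.10044 >1
So |R|<1 on (-4.0000, 0).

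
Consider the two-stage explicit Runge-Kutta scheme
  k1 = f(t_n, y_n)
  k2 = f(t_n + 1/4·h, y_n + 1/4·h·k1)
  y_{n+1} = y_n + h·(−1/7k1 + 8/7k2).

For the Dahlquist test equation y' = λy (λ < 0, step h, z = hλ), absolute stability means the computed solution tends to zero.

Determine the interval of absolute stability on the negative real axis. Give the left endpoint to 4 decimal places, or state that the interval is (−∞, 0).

(-3.5000, 0).

With y'=λy (z=hλ):
  k1=λy_n ⇒ h·k1=z·y_n;  k2=λ(1+1/4z)y_n ⇒ h·k2=z(1+1/4z)y_n
  y_{n+1}/y_n = 1 − 1/7z + 8/7z(1+1/4z) = 1 + z + 2/7z²
  Hence R(z) = 1 + z + 2/7z².

Find x<0 with |R(x)|<1.
x=-1.51: |R|=0.1415
R=1: x+2/7x²=0 ⇒ x=−7/2=-3.5000; min R=1−1/(4·2/7)=0.1250>−1
Confirm numerically:
  x=-3.006: |R|=0.57572 <1
  x=-2.823: |R|=0.45395 <1
  x=-2.459: |R|=0.26862 <1
  x=-1.647: |R|=0.12803 <1
  x=-4.039: |R|=1.62201 >1
  x=-4.005: |R|=1.57786 >1
  x=-3.626: |R|=1.13054 >1
Stable set (-3.5000, 0).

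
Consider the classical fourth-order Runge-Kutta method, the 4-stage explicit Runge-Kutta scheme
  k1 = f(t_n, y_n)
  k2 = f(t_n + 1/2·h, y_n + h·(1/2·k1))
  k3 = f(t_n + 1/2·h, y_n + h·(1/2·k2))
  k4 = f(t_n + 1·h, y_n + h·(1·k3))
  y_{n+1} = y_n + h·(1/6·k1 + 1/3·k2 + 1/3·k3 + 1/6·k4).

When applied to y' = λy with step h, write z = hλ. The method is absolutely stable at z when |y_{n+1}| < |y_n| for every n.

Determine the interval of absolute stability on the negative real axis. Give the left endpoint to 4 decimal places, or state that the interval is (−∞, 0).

(-2.7853, 0).

With y'=λy (z=hλ):
  order 4, 4-stage ⇒ R(z)=1+z+z^2/2+z^3/6+z^4/24
  (e.g. R(-0.78)=0.46053, |R|=0.46053)

Need |R(x)|<1, x<0.
x=-0.78: |R|=0.4605
|R(-3.18)|=1.7775 |R(-0.74)|=0.4788 |R(-0.61)|=0.5440
Bisect:
  x_lo=-3.5745 |R|=3.0045  x_hi=-0.3940 |R|=0.6744
  mid=-1.98428 |R|=0.32822 →hi
  mid=-2.77941 |R|=0.99117 →hi
  mid=-3.17698 |R|=1.77000 →lo
  mid=-2.97820 |R|=1.33199 →lo
  mid=-2.87881 |R|=1.15039 →lo
  mid=-2.82911 |R|=1.06810 →lo
  mid=-2.80426 |R|=1.02898 →lo
  mid=-2.79184 |R|=1.00991 →lo
  mid=-2.78563 |R|=1.00050 →lo
  mid=-2.78252 |R|=0.99583 →hi
  ...
  [-2.78543,-2.78524] ⇒ x*=-2.7853
So |R|<1 on (-2.7853, 0).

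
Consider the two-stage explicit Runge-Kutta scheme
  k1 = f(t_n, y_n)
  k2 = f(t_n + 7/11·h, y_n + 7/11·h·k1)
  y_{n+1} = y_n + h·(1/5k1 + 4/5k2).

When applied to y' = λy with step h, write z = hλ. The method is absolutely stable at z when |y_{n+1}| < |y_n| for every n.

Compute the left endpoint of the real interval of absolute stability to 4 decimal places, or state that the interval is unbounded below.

left endpoint -1.9643.

On y'=λy, z=hλ:
  k1=λy_n ⇒ h·k1=z·y_n;  k2=λ(1+7/11z)y_n ⇒ h·k2=z(1+7/11z)y_n
  y_{n+1}/y_n = 1 + 1/5z + 4/5z(1+7/11z) = 1 + z + 28/55z²
  R(z) = 1 + z + 28/55z².

Boundary: |R(x)|=1, x<0.
x=-0.94: |R|=0.5098
R=1: x+28/55x²=0 ⇒ x=−55/28=-1.9643; min R=1−1/(4·28/55)=0.5089>−1
Confirm numerically:
  x=-1.874: |R|=0.91386 <1
  x=-1.802: |R|=0.85112 <1
  x=-1.091: |R|=0.51496 <1
  x=-1.053: |R|=0.51148 <1
  x=-2.446: |R|=1.59985 >1
  x=-2.413: |R|=1.55122 >1
  x=-2.334: |R|=1.43930 >1
Stable set (-1.9643, 0).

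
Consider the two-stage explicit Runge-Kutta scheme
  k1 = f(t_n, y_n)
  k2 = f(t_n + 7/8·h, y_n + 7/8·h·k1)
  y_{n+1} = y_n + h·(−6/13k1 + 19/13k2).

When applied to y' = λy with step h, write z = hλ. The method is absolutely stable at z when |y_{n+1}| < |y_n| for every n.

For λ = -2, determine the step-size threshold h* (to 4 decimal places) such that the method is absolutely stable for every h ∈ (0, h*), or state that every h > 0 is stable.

On y'=λy, z=hλ:
  k1=λy_n ⇒ h·k1=z·y_n;  k2=λ(1+7/8z)y_n ⇒ h·k2=z(1+7/8z)y_n
  y_{n+1}/y_n = 1 − 6/13z + 19/13z(1+7/8z) = 1 + z + 133/104z²
  ⇒ R(z) = 1 + z + 133/104z².

Need |R(x)|<1, x<0.
x=-0.34: |R|=0.8078
R=1: x+133/104x²=0 ⇒ x=−104/133=-0.7820; min R=1−1/(4·133/104)=0.8045>−1
Confirm numerically:
  x=-0.464: |R|=0.81133 <1
  x=-0.456: |R|=0.80992 <1
  x=-0.396: |R|=0.80454 <1
  x=-1.269: |R|=1.79040 >1
  x=-0.886: |R|=1.11789 >1
Interval (-0.7820, 0).

(-0.7820,0); λ=-2 ⇒ h* = (104/133)/2 = 0.3910.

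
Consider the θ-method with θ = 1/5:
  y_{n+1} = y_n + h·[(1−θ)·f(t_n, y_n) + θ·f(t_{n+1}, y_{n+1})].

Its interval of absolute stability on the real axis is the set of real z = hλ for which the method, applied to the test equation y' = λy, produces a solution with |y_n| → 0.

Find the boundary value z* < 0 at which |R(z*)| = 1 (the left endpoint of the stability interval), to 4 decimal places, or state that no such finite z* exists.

left endpoint -3.3333.

Test eqn y'=λy, z=hλ:
  y_{n+1} = y_n + z·[4/5·y_n + 1/5·y_{n+1}] ⇒ (1 − 1/5z)y_{n+1} = (1 + 4/5z)y_n
  R(z) = (1 + 4/5z)/(1 − 1/5z).

Solve |R(x)|<1 on ℝ⁻.
x=-1.34: |R|=0.0568
R=−1: 1+4/5x = −1+1/5x ⇒ -3/5x=2 ⇒ x=2/(-3/5)=-3.3333
Confirm numerically:
  x=-3.306: |R|=0.99013 <1
  x=-3.179: |R|=0.94339 <1
  x=-2.414: |R|=0.62800 <1
  x=-2.289: |R|=0.57017 <1
  x=-3.860: |R|=1.17833 >1
  x=-3.570: |R|=1.08285 >1
  x=-3.560: |R|=1.07944 >1
Interval (-3.3333, 0).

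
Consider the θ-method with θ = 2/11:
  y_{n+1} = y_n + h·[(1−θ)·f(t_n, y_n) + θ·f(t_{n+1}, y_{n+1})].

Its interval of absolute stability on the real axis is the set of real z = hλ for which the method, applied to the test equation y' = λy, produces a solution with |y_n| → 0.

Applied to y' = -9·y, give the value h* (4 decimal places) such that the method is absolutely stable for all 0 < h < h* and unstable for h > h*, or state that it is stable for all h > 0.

(-3.1429,0); λ=-9 ⇒ h* = (22/7)/9 = 0.3492.

On y'=λy, z=hλ:
  y_{n+1} = y_n + z·[9/11·y_n + 2/11·y_{n+1}] ⇒ (1 − 2/11z)y_{n+1} = (1 + 9/11z)y_n
  ⇒ R(z) = (1 + 9/11z)/(1 − 2/11z).

Need |R(x)|<1, x<0.
x=-1.02: |R|=0.1396
R=−1: 1+9/11x = −1+2/11x ⇒ -7/11x=2 ⇒ x=2/(-7/11)=-3.1429
Confirm numerically:
  x=-2.980: |R|=0.93278 <1
  x=-2.826: |R|=0.86680 <1
  x=-1.765: |R|=0.33620 <1
  x=-3.682: |R|=1.20551 >1
  x=-3.322: |R|=1.07107 >1
So |R|<1 on (-3.1429, 0).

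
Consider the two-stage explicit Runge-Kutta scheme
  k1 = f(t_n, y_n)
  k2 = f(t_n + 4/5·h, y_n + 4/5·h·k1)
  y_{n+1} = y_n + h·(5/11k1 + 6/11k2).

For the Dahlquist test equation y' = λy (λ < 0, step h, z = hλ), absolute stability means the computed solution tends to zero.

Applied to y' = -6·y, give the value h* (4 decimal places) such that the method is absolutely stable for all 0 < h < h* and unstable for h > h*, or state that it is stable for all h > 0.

(-2.2917,0); λ=-6 ⇒ h* = (55/24)/6 = 0.3819.

Set f=λy, z=hλ:
  k1=λy_n ⇒ h·k1=z·y_n;  k2=λ(1+4/5z)y_n ⇒ h·k2=z(1+4/5z)y_n
  y_{n+1}/y_n = 1 + 5/11z + 6/11z(1+4/5z) = 1 + z + 24/55z²
  ⇒ R(z) = 1 + z + 24/55z².

Find x<0 with |R(x)|<1.
x=-1.7: |R|=0.5611
R=1: x+24/55x²=0 ⇒ x=−55/24=-2.2917; min R=1−1/(4·24/55)=0.4271>−1
Confirm numerically:
  x=-2.055: |R|=0.78777 <1
  x=-1.547: |R|=0.49731 <1
  x=-1.243: |R|=0.43120 <1
  x=-2.547: |R|=1.28378 >1
  x=-2.475: |R|=1.19800 >1
  x=-2.468: |R|=1.18990 >1
Stable set (-2.2917, 0).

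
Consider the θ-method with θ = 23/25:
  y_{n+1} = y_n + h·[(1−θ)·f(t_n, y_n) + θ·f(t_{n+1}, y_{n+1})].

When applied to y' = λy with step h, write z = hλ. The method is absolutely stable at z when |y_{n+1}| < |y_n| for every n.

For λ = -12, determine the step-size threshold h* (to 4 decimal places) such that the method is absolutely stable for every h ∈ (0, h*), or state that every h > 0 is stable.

unbounded; (−∞, 0). Any h>0 works for λ=-12.

Test eqn y'=λy, z=hλ:
  y_{n+1} = y_n + z·[2/25·y_n + 23/25·y_{n+1}] ⇒ (1 − 23/25z)y_{n+1} = (1 + 2/25z)y_n
  so R(z) = (1 + 2/25z)/(1 − 23/25z).

Need |R(x)|<1, x<0.
x=-1.49: |R|=0.3715
x=-2: |R|=0.2958
x=-10: |R|=0.0196
x=-100: |R|=0.0753
θ=23/25≥1/2 ⇒ |1+2/25x|<|1−23/25x| ∀x<0 ⇒ stable on all of ℝ⁻.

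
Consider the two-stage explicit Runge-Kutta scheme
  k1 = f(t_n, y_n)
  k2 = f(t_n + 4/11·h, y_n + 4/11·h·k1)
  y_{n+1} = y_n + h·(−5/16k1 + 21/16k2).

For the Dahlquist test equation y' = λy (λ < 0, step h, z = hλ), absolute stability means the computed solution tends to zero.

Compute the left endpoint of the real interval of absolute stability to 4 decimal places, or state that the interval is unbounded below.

Test eqn y'=λy, z=hλ:
  k1=λy_n ⇒ h·k1=z·y_n;  k2=λ(1+4/11z)y_n ⇒ h·k2=z(1+4/11z)y_n
  y_{n+1}/y_n = 1 − 5/16z + 21/16z(1+4/11z) = 1 + z + 21/44z²
  so R(z) = 1 + z + 21/44z².

Solve |R(x)|<1 on ℝ⁻.
x=-1.42: |R|=0.5424
R=1: x+21/44x²=0 ⇒ x=−44/21=-2.0952; min R=1−1/(4·21/44)=0.4762>−1
Confirm numerically:
  x=-1.928: |R|=0.84611 <1
  x=-1.647: |R|=0.64765 <1
  x=-1.536: |R|=0.59003 <1
  x=-0.954: |R|=0.48037 <1
  x=-2.583: |R|=1.60131 >1
  x=-2.302: |R|=1.22717 >1
Stable set (-2.0952, 0).

z* = -2.0952.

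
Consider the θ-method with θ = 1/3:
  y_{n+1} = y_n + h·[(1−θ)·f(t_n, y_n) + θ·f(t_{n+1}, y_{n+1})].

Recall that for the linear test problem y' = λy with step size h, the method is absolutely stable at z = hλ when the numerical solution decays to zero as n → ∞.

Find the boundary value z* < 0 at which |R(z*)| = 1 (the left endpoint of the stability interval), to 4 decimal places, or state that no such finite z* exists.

z* = -6.0000.

With y'=λy (z=hλ):
  y_{n+1} = y_n + z·[2/3·y_n + 1/3·y_{n+1}] ⇒ (1 − 1/3z)y_{n+1} = (1 + 2/3z)y_n
  Hence R(z) = (1 + 2/3z)/(1 − 1/3z).

Need |R(x)|<1, x<0.
x=-1.65: |R|=0.0645
R=−1: 1+2/3x = −1+1/3x ⇒ -1/3x=2 ⇒ x=2/(-1/3)=-6.0000
Confirm numerically:
  x=-5.522: |R|=0.94391 <1
  x=-5.147: |R|=0.89530 <1
  x=-4.202: |R|=0.75035 <1
  x=-3.445: |R|=0.60357 <1
  x=-6.455: |R|=1.04812 >1
  x=-6.042: |R|=1.00464 >1
So |R|<1 on (-6.0000, 0).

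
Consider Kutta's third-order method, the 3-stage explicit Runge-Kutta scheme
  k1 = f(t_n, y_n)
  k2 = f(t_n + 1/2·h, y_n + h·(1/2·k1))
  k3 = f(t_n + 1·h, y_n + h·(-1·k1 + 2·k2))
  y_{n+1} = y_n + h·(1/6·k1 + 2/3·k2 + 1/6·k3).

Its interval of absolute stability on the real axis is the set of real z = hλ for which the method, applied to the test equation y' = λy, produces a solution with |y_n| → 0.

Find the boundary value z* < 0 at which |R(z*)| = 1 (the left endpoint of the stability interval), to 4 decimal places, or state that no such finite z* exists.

left endpoint -2.5127.

On y'=λy, z=hλ:
  order 3, 3-stage ⇒ R(z)=1+z+z^2/2+z^3/6
  (e.g. R(-0.69)=0.49330, |R|=0.49330)

Boundary: |R(x)|=1, x<0.
x=-0.69: |R|=0.4933
|R(-2.43)|=0.8690 |R(-2.16)|=0.5068 |R(-1.99)|=0.3234
Bisect:
  x_lo=-3.2181 |R|=2.5944  x_hi=-0.1875 |R|=0.8290
  mid=-1.70277 |R|=0.07590 →hi
  mid=-2.46041 |R|=0.91600 →hi
  mid=-2.83923 |R|=1.62324 →lo
  mid=-2.64982 |R|=1.24002 →lo
  mid=-2.55512 |R|=1.07104 →lo
  mid=-2.50776 |R|=0.99183 →hi
  mid=-2.53144 |R|=1.03100 →lo
  mid=-2.51960 |R|=1.01131 →lo
  ...
  [-2.51276,-2.51257] ⇒ x*=-2.5127
Stable set (-2.5127, 0).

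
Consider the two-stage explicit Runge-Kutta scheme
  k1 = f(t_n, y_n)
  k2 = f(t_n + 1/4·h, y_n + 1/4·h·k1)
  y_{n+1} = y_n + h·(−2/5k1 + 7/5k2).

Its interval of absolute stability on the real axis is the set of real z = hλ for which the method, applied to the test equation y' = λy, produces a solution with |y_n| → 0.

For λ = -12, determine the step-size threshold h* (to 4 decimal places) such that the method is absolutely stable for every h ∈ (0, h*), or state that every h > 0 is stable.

With y'=λy (z=hλ):
  k1=λy_n ⇒ h·k1=z·y_n;  k2=λ(1+1/4z)y_n ⇒ h·k2=z(1+1/4z)y_n
  y_{n+1}/y_n = 1 − 2/5z + 7/5z(1+1/4z) = 1 + z + 7/20z²
  so R(z) = 1 + z + 7/20z².

Solve |R(x)|<1 on ℝ⁻.
x=-0.71: |R|=0.4664
R=1: x+7/20x²=0 ⇒ x=−20/7=-2.8571; min R=1−1/(4·7/20)=0.2857>−1
Confirm numerically:
  x=-2.713: |R|=0.86313 <1
  x=-2.291: |R|=0.54604 <1
  x=-2.090: |R|=0.43883 <1
  x=-1.396: |R|=0.28609 <1
  x=-3.115: |R|=1.28113 >1
  x=-3.097: |R|=1.25999 >1
Stable set (-2.8571, 0).

(-2.8571,0); λ=-12 ⇒ h* = (20/7)/12 = 0.2381.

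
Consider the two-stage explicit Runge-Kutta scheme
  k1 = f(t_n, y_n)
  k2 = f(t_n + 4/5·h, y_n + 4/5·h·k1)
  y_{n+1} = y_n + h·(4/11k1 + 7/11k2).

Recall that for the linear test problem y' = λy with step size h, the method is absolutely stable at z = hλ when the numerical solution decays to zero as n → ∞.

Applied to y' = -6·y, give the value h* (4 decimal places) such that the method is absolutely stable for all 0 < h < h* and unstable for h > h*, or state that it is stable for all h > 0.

(-1.9643,0); λ=-6 ⇒ h* = (55/28)/6 = 0.3274.

With y'=λy (z=hλ):
  k1=λy_n ⇒ h·k1=z·y_n;  k2=λ(1+4/5z)y_n ⇒ h·k2=z(1+4/5z)y_n
  y_{n+1}/y_n = 1 + 4/11z + 7/11z(1+4/5z) = 1 + z + 28/55z²
  R(z) = 1 + z + 28/55z².

Boundary: |R(x)|=1, x<0.
x=-1.06: |R|=0.5120
R=1: x+28/55x²=0 ⇒ x=−55/28=-1.9643; min R=1−1/(4·28/55)=0.5089>−1
Confirm numerically:
  x=-1.902: |R|=0.93969 <1
  x=-1.499: |R|=0.64493 <1
  x=-1.262: |R|=0.54880 <1
  x=-1.065: |R|=0.51242 <1
  x=-2.484: |R|=1.65722 >1
  x=-2.316: |R|=1.41469 >1
  x=-2.064: |R|=1.10478 >1
Interval (-1.9643, 0).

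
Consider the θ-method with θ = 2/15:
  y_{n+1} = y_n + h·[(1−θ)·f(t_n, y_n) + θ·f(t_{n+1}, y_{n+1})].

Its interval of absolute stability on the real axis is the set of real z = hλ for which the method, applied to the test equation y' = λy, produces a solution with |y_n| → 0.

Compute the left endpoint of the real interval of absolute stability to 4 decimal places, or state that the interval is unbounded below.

With y'=λy (z=hλ):
  y_{n+1} = y_n + z·[13/15·y_n + 2/15·y_{n+1}] ⇒ (1 − 2/15z)y_{n+1} = (1 + 13/15z)y_n
  R(z) = (1 + 13/15z)/(1 − 2/15z).

Need |R(x)|<1, x<0.
x=-0.99: |R|=0.1254
R=−1: 1+13/15x = −1+2/15x ⇒ -11/15x=2 ⇒ x=2/(-11/15)=-2.7273
Confirm numerically:
  x=-2.418: |R|=0.82849 <1
  x=-2.012: |R|=0.58642 <1
  x=-1.782: |R|=0.43988 <1
  x=-1.685: |R|=0.37588 <1
  x=-2.954: |R|=1.11928 >1
  x=-2.890: |R|=1.08614 >1
  x=-2.883: |R|=1.08249 >1
Stable set (-2.7273, 0).

z* = -2.7273.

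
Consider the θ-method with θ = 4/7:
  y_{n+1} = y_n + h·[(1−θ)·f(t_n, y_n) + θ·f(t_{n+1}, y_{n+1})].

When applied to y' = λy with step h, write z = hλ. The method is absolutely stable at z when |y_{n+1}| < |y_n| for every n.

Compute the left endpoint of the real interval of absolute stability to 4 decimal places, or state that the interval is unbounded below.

unbounded; (−∞, 0).

With y'=λy (z=hλ):
  y_{n+1} = y_n + z·[3/7·y_n + 4/7·y_{n+1}] ⇒ (1 − 4/7z)y_{n+1} = (1 + 3/7z)y_n
  R(z) = (1 + 3/7z)/(1 − 4/7z).

Find x<0 with |R(x)|<1.
x=-0.52: |R|=0.5991
x=-2: |R|=0.0667
x=-10: |R|=0.4894
x=-100: |R|=0.7199
θ=4/7≥1/2 ⇒ |1+3/7x|<|1−4/7x| ∀x<0 ⇒ stable on all of ℝ⁻.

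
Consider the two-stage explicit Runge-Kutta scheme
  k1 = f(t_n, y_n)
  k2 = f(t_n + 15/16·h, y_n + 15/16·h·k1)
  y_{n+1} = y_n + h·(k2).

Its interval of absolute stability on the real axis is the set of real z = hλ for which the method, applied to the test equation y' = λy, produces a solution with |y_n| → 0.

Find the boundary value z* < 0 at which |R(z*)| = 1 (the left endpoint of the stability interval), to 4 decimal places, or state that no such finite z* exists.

z* = -1.0667.

Test eqn y'=λy, z=hλ:
  k1=λy_n ⇒ h·k1=z·y_n;  k2=λ(1+15/16z)y_n ⇒ h·k2=z(1+15/16z)y_n
  y_{n+1}/y_n = 1 + z(1+15/16z) = 1 + z + 15/16z²
  Hence R(z) = 1 + z + 15/16z².

Solve |R(x)|<1 on ℝ⁻.
x=-1.47: |R|=1.5558
R=1: x+15/16x²=0 ⇒ x=−16/15=-1.0667; min R=1−1/(4·15/16)=0.7333>−1
Confirm numerically:
  x=-0.867: |R|=0.83771 <1
  x=-0.702: |R|=0.76000 <1
  x=-0.591: |R|=0.73645 <1
  x=-1.318: |R|=1.31055 >1
  x=-1.124: |R|=1.06042 >1
Interval (-1.0667, 0).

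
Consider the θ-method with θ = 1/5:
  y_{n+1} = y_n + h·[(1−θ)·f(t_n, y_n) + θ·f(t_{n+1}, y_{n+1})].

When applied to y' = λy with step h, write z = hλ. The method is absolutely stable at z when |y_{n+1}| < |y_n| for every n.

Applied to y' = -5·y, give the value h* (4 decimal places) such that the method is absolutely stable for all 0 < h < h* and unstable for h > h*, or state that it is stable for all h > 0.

Set f=λy, z=hλ:
  y_{n+1} = y_n + z·[4/5·y_n + 1/5·y_{n+1}] ⇒ (1 − 1/5z)y_{n+1} = (1 + 4/5z)y_n
  ⇒ R(z) = (1 + 4/5z)/(1 − 1/5z).

Boundary: |R(x)|=1, x<0.
x=-0.86: |R|=0.2662
R=−1: 1+4/5x = −1+1/5x ⇒ -3/5x=2 ⇒ x=2/(-3/5)=-3.3333
Confirm numerically:
  x=-2.866: |R|=0.82176 <1
  x=-2.372: |R|=0.60879 <1
  x=-2.254: |R|=0.55363 <1
  x=-2.143: |R|=0.50007 <1
  x=-3.901: |R|=1.19133 >1
  x=-3.854: |R|=1.17642 >1
  x=-3.616: |R|=1.09842 >1
So |R|<1 on (-3.3333, 0).

(-3.3333,0); λ=-5 ⇒ h* = (10/3)/5 = 0.6667.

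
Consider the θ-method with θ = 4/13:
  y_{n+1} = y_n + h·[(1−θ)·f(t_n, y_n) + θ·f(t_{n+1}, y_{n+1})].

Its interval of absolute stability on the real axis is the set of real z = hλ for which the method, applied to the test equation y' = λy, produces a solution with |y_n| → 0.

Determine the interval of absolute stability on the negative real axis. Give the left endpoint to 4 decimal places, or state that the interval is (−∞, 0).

(-5.2000, 0).

Set f=λy, z=hλ:
  y_{n+1} = y_n + z·[9/13·y_n + 4/13·y_{n+1}] ⇒ (1 − 4/13z)y_{n+1} = (1 + 9/13z)y_n
  ⇒ R(z) = (1 + 9/13z)/(1 − 4/13z).

Need |R(x)|<1, x<0.
x=-0.37: |R|=0.6678
R=−1: 1+9/13x = −1+4/13x ⇒ -5/13x=2 ⇒ x=2/(-5/13)=-5.2000
Confirm numerically:
  x=-5.032: |R|=0.97464 <1
  x=-3.298: |R|=0.63691 <1
  x=-2.583: |R|=0.43918 <1
  x=-5.716: |R|=1.07194 >1
  x=-5.612: |R|=1.05811 >1
Interval (-5.2000, 0).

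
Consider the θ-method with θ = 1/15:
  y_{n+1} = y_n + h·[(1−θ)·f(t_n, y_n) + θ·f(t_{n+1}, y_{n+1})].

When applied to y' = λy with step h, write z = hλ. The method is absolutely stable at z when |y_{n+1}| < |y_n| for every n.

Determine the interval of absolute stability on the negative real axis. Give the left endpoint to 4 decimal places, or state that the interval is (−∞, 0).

With y'=λy (z=hλ):
  y_{n+1} = y_n + z·[14/15·y_n + 1/15·y_{n+1}] ⇒ (1 − 1/15z)y_{n+1} = (1 + 14/15z)y_n
  R(z) = (1 + 14/15z)/(1 − 1/15z).

Find x<0 with |R(x)|<1.
x=-0.83: |R|=0.2135
R=−1: 1+14/15x = −1+1/15x ⇒ -13/15x=2 ⇒ x=2/(-13/15)=-2.3077
Confirm numerically:
  x=-1.802: |R|=0.60874 <1
  x=-1.422: |R|=0.29887 <1
  x=-1.183: |R|=0.09652 <1
  x=-2.875: |R|=1.41259 >1
  x=-2.710: |R|=1.29531 >1
  x=-2.611: |R|=1.22389 >1
So |R|<1 on (-2.3077, 0).

z∈(-2.3077,0).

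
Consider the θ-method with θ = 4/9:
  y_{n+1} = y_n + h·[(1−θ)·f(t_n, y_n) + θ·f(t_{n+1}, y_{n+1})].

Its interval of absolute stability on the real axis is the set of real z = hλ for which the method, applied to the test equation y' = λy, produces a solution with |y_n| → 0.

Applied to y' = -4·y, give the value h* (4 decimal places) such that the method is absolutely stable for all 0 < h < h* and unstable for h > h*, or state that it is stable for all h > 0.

Test eqn y'=λy, z=hλ:
  y_{n+1} = y_n + z·[5/9·y_n + 4/9·y_{n+1}] ⇒ (1 − 4/9z)y_{n+1} = (1 + 5/9z)y_n
  ⇒ R(z) = (1 + 5/9z)/(1 − 4/9z).

Need |R(x)|<1, x<0.
x=-0.41: |R|=0.6532
R=−1: 1+5/9x = −1+4/9x ⇒ -1/9x=2 ⇒ x=2/(-1/9)=-18.0000
Confirm numerically:
  x=-16.110: |R|=0.97426 <1
  x=-11.246: |R|=0.87489 <1
  x=-9.781: |R|=0.82921 <1
  x=-18.583: |R|=1.00700 >1
  x=-18.234: |R|=1.00286 >1
  x=-18.074: |R|=1.00091 >1
Interval (-18.0000, 0).

(-18.0000,0); λ=-4 ⇒ h* = (18)/4 = 4.5000.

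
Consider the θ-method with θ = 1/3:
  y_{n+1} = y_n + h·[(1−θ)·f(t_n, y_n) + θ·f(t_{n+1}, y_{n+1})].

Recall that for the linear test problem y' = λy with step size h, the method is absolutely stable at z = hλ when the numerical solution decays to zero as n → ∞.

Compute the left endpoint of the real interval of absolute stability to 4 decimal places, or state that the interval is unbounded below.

z* = -6.0000.

With y'=λy (z=hλ):
  y_{n+1} = y_n + z·[2/3·y_n + 1/3·y_{n+1}] ⇒ (1 − 1/3z)y_{n+1} = (1 + 2/3z)y_n
  so R(z) = (1 + 2/3z)/(1 − 1/3z).

Boundary: |R(x)|=1, x<0.
x=-1.24: |R|=0.1226
R=−1: 1+2/3x = −1+1/3x ⇒ -1/3x=2 ⇒ x=2/(-1/3)=-6.0000
Confirm numerically:
  x=-5.953: |R|=0.99475 <1
  x=-4.265: |R|=0.76118 <1
  x=-2.775: |R|=0.44156 <1
  x=-2.743: |R|=0.43287 <1
  x=-6.386: |R|=1.04113 >1
  x=-6.228: |R|=1.02471 >1
  x=-6.028: |R|=1.00310 >1
Interval (-6.0000, 0).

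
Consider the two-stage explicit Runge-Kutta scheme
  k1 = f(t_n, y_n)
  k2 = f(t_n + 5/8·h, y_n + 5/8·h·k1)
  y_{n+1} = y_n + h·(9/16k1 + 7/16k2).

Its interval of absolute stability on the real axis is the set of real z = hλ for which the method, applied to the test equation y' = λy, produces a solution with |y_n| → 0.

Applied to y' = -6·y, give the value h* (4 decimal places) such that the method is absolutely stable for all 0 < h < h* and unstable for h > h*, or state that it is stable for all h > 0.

(-3.6571,0); λ=-6 ⇒ h* = (128/35)/6 = 0.6095.

Set f=λy, z=hλ:
  k1=λy_n ⇒ h·k1=z·y_n;  k2=λ(1+5/8z)y_n ⇒ h·k2=z(1+5/8z)y_n
  y_{n+1}/y_n = 1 + 9/16z + 7/16z(1+5/8z) = 1 + z + 35/128z²
  ⇒ R(z) = 1 + z + 35/128z².

Find x<0 with |R(x)|<1.
x=-1.24: |R|=0.1804
R=1: x+35/128x²=0 ⇒ x=−128/35=-3.6571; min R=1−1/(4·35/128)=0.0857>−1
Confirm numerically:
  x=-3.216: |R|=0.61207 <1
  x=-3.011: |R|=0.46802 <1
  x=-2.783: |R|=0.33480 <1
  x=-4.197: |R|=1.61955 >1
  x=-4.071: |R|=1.46069 >1
Interval (-3.6571, 0).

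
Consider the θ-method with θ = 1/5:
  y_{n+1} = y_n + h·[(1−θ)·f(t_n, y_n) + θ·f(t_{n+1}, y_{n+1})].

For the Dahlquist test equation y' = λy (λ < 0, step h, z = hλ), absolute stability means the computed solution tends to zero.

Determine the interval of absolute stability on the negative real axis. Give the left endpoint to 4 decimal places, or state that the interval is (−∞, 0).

On y'=λy, z=hλ:
  y_{n+1} = y_n + z·[4/5·y_n + 1/5·y_{n+1}] ⇒ (1 − 1/5z)y_{n+1} = (1 + 4/5z)y_n
  so R(z) = (1 + 4/5z)/(1 − 1/5z).

Solve |R(x)|<1 on ℝ⁻.
x=-0.4: |R|=0.6296
R=−1: 1+4/5x = −1+1/5x ⇒ -3/5x=2 ⇒ x=2/(-3/5)=-3.3333
Confirm numerically:
  x=-2.534: |R|=0.68171 <1
  x=-2.386: |R|=0.61522 <1
  x=-1.617: |R|=0.22185 <1
  x=-1.616: |R|=0.22128 <1
  x=-3.638: |R|=1.10581 >1
  x=-3.514: |R|=1.06366 >1
  x=-3.417: |R|=1.02982 >1
So |R|<1 on (-3.3333, 0).

(-3.3333, 0).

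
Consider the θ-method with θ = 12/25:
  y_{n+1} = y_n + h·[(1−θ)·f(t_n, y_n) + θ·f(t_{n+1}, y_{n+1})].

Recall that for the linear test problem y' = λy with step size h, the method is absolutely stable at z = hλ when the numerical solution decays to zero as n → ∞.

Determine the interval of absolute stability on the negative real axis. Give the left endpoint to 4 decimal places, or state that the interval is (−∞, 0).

Set f=λy, z=hλ:
  y_{n+1} = y_n + z·[13/25·y_n + 12/25·y_{n+1}] ⇒ (1 − 12/25z)y_{n+1} = (1 + 13/25z)y_n
  R(z) = (1 + 13/25z)/(1 − 12/25z).

Find x<0 with |R(x)|<1.
x=-1.78: |R|=0.0401
R=−1: 1+13/25x = −1+12/25x ⇒ -1/25x=2 ⇒ x=2/(-1/25)=-50.0000
Confirm numerically:
  x=-43.612: |R|=0.98835 <1
  x=-40.447: |R|=0.98128 <1
  x=-39.946: |R|=0.98007 <1
  x=-29.121: |R|=0.94424 <1
  x=-50.449: |R|=1.00071 >1
  x=-50.212: |R|=1.00034 >1
Stable set (-50.0000, 0).

(-50.0000, 0).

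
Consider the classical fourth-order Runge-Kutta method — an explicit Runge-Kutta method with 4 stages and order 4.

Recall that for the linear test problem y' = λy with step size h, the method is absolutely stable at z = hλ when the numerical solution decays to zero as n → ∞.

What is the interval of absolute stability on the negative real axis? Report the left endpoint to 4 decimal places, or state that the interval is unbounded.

Set f=λy, z=hλ:
  order 4, 4-stage ⇒ R(z)=1+z+z^2/2+z^3/6+z^4/24
  (e.g. R(-1.77)=0.28121, |R|=0.28121)

Boundary: |R(x)|=1, x<0.
x=-1.77: |R|=0.2812
|R(-1.44)|=0.2783 |R(-0.75)|=0.4741 |R(-0.74)|=0.4788
Bisect:
  x_lo=-3.2296 |R|=1.9043  x_hi=-0.1915 |R|=0.8257
  mid=-1.71056 |R|=0.27499 →hi
  mid=-2.47008 |R|=0.61987 →hi
  mid=-2.84985 |R|=1.10177 →lo
  mid=-2.65997 |R|=0.82691 →hi
  mid=-2.75491 |R|=0.95514 →hi
  mid=-2.80238 |R|=1.02606 →lo
  mid=-2.77864 |R|=0.99002 →hi
  ...
  [-2.78532,-2.78513] ⇒ x*=-2.7853
Stable set (-2.7853, 0).

z∈(-2.7853,0).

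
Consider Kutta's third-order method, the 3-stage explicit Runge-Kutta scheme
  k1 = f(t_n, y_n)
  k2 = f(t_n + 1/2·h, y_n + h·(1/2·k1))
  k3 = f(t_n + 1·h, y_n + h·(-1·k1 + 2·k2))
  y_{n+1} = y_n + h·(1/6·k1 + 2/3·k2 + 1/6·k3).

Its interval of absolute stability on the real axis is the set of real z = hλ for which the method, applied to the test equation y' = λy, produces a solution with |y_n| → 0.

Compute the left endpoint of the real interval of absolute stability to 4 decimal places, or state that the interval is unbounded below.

Set f=λy, z=hλ:
  order 3, 3-stage ⇒ R(z)=1+z+z^2/2+z^3/6
  (e.g. R(-1.22)=0.22156, |R|=0.22156)

Need |R(x)|<1, x<0.
x=-1.22: |R|=0.2216
|R(-2.15)|=0.4951 |R(-1.19)|=0.2372 |R(-0.92)|=0.3734
Bisect:
  x_lo=-2.9571 |R|=1.8947  x_hi=-0.3403 |R|=0.7110
  mid=-1.64871 |R|=0.03652 →hi
  mid=-2.30293 |R|=0.68677 →hi
  mid=-2.63003 |R|=1.20352 →lo
  mid=-2.46648 |R|=0.92553 →hi
  mid=-2.54826 |R|=1.05935 →lo
  mid=-2.50737 |R|=0.99118 →hi
  mid=-2.52781 |R|=1.02494 →lo
  mid=-2.51759 |R|=1.00798 →lo
  mid=-2.51248 |R|=0.99956 →hi
  mid=-2.51503 |R|=1.00377 →lo
  ...
  [-2.51280,-2.51264] ⇒ x*=-2.5127
Stable set (-2.5127, 0).

z* = -2.5127.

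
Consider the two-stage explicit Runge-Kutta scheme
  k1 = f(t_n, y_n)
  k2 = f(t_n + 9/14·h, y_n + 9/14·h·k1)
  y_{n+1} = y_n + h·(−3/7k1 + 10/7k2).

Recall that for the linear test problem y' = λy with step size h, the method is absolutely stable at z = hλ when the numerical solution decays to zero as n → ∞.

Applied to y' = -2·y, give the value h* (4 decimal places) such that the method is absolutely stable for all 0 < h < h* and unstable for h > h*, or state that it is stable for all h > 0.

Test eqn y'=λy, z=hλ:
  k1=λy_n ⇒ h·k1=z·y_n;  k2=λ(1+9/14z)y_n ⇒ h·k2=z(1+9/14z)y_n
  y_{n+1}/y_n = 1 − 3/7z + 10/7z(1+9/14z) = 1 + z + 45/49z²
  ⇒ R(z) = 1 + z + 45/49z².

Need |R(x)|<1, x<0.
x=-0.98: |R|=0.9020
R=1: x+45/49x²=0 ⇒ x=−49/45=-1.0889; min R=1−1/(4·45/49)=0.7278>−1
Confirm numerically:
  x=-0.610: |R|=0.73172 <1
  x=-0.557: |R|=0.72792 <1
  x=-0.537: |R|=0.72783 <1
  x=-1.549: |R|=1.65453 >1
  x=-1.123: |R|=1.03518 >1
Stable set (-1.0889, 0).

(-1.0889,0); λ=-2 ⇒ h* = (49/45)/2 = 0.5444.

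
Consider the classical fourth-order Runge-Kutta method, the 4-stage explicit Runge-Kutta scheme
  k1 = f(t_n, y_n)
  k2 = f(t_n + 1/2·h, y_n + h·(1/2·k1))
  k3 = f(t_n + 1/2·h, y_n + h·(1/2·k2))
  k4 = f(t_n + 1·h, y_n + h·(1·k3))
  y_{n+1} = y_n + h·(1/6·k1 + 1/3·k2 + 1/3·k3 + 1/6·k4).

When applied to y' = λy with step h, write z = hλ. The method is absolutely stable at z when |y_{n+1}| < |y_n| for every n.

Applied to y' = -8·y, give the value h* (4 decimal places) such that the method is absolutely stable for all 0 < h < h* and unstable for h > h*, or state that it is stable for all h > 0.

(-2.7853,0); λ=-8 ⇒ h* = 0.3482.

With y'=λy (z=hλ):
  order 4, 4-stage ⇒ R(z)=1+z+z^2/2+z^3/6+z^4/24
  (e.g. R(-0.33)=0.71895, |R|=0.71895)

Find x<0 with |R(x)|<1.
x=-0.33: |R|=0.7190
|R(-2.36)|=0.5266 |R(-1.49)|=0.2741 |R(-1.41)|=0.2815
Bisect:
  x_lo=-3.4334 |R|=2.5053  x_hi=-0.2305 |R|=0.7941
  mid=-1.83198 |R|=0.29068 →hi
  mid=-2.63270 |R|=0.79328 →hi
  mid=-3.03307 |R|=1.44251 →lo
  mid=-2.83289 |R|=1.07416 →lo
  mid=-2.73279 |R|=0.92369 →hi
  mid=-2.78284 |R|=0.99631 →hi
  mid=-2.80786 |R|=1.03456 →lo
  mid=-2.79535 |R|=1.01527 →lo
  mid=-2.78910 |R|=1.00575 →lo
  mid=-2.78597 |R|=1.00102 →lo
  ...
  [-2.78538,-2.78519] ⇒ x*=-2.7853
So |R|<1 on (-2.7853, 0).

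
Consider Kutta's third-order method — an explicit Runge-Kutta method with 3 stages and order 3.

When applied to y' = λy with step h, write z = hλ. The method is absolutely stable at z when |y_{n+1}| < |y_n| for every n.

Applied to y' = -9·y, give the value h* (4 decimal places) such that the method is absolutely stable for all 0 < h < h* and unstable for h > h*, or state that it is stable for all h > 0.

Set f=λy, z=hλ:
  order 3, 3-stage ⇒ R(z)=1+z+z^2/2+z^3/6
  (e.g. R(-0.43)=0.64920, |R|=0.64920)

Need |R(x)|<1, x<0.
x=-0.43: |R|=0.6492
|R(-2.12)|=0.4608 |R(-1.15)|=0.2578 |R(-0.93)|=0.3684
Bisect:
  x_lo=-2.8577 |R|=1.6640  x_hi=-0.2834 |R|=0.7530
  mid=-1.57055 |R|=0.01710 →hi
  mid=-2.21412 |R|=0.57202 →hi
  mid=-2.53591 |R|=1.03850 →lo
  mid=-2.37502 |R|=0.78746 →hi
  mid=-2.45547 |R|=0.90827 →hi
  mid=-2.49569 |R|=0.97218 →hi
  mid=-2.51580 |R|=1.00503 →lo
  mid=-2.50574 |R|=0.98853 →hi
  mid=-2.51077 |R|=0.99676 →hi
  mid=-2.51329 |R|=1.00089 →lo
  ...
  [-2.51282,-2.51266] ⇒ x*=-2.5127
Interval (-2.5127, 0).

(-2.5127,0); λ=-9 ⇒ h* = 0.2792.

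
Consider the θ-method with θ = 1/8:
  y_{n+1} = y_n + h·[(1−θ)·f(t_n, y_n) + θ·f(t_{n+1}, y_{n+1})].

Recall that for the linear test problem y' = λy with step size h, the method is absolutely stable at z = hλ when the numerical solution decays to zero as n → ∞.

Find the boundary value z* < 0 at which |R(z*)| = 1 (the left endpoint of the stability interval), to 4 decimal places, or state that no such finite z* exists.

z* = -2.6667.

On y'=λy, z=hλ:
  y_{n+1} = y_n + z·[7/8·y_n + 1/8·y_{n+1}] ⇒ (1 − 1/8z)y_{n+1} = (1 + 7/8z)y_n
  Hence R(z) = (1 + 7/8z)/(1 − 1/8z).

Boundary: |R(x)|=1, x<0.
x=-0.62: |R|=0.4246
R=−1: 1+7/8x = −1+1/8x ⇒ -3/4x=2 ⇒ x=2/(-3/4)=-2.6667
Confirm numerically:
  x=-2.507: |R|=0.90882 <1
  x=-2.157: |R|=0.69893 <1
  x=-1.234: |R|=0.06909 <1
  x=-3.248: |R|=1.31010 >1
  x=-3.066: |R|=1.21652 >1
  x=-3.056: |R|=1.21129 >1
So |R|<1 on (-2.6667, 0).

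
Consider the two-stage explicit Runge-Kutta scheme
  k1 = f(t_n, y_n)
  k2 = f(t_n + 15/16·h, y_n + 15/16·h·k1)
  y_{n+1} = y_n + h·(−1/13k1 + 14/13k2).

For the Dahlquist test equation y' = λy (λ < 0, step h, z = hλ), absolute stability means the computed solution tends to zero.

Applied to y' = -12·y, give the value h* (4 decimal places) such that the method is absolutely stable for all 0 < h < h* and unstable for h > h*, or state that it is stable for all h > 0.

(-0.9905,0); λ=-12 ⇒ h* = (104/105)/12 = 0.0825.

With y'=λy (z=hλ):
  k1=λy_n ⇒ h·k1=z·y_n;  k2=λ(1+15/16z)y_n ⇒ h·k2=z(1+15/16z)y_n
  y_{n+1}/y_n = 1 − 1/13z + 14/13z(1+15/16z) = 1 + z + 105/104z²
  ⇒ R(z) = 1 + z + 105/104z².

Need |R(x)|<1, x<0.
x=-0.54: |R|=0.7544
R=1: x+105/104x²=0 ⇒ x=−104/105=-0.9905; min R=1−1/(4·105/104)=0.7524>−1
Confirm numerically:
  x=-0.834: |R|=0.86824 <1
  x=-0.795: |R|=0.84310 <1
  x=-0.584: |R|=0.76034 <1
  x=-0.536: |R|=0.75406 <1
  x=-1.286: |R|=1.38370 >1
  x=-1.168: |R|=1.20934 >1
  x=-1.081: |R|=1.09880 >1
So |R|<1 on (-0.9905, 0).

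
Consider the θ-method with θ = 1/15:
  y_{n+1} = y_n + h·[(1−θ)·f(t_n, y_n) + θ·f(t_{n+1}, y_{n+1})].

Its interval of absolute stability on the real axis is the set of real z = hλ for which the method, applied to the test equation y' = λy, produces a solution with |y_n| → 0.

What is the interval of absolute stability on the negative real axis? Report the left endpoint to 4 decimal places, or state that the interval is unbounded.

(-2.3077, 0).

With y'=λy (z=hλ):
  y_{n+1} = y_n + z·[14/15·y_n + 1/15·y_{n+1}] ⇒ (1 − 1/15z)y_{n+1} = (1 + 14/15z)y_n
  ⇒ R(z) = (1 + 14/15z)/(1 − 1/15z).

Find x<0 with |R(x)|<1.
x=-0.66: |R|=0.3678
R=−1: 1+14/15x = −1+1/15x ⇒ -13/15x=2 ⇒ x=2/(-13/15)=-2.3077
Confirm numerically:
  x=-1.973: |R|=0.74365 <1
  x=-1.542: |R|=0.39826 <1
  x=-1.488: |R|=0.35371 <1
  x=-2.652: |R|=1.25357 >1
  x=-2.642: |R|=1.24634 >1
  x=-2.534: |R|=1.16779 >1
So |R|<1 on (-2.3077, 0).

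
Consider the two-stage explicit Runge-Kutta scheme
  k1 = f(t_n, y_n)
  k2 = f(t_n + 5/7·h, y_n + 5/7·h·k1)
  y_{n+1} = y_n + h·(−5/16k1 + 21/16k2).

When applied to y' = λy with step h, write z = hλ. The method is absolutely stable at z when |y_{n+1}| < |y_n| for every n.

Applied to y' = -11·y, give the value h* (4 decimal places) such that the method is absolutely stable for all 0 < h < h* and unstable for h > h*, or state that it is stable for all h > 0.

(-1.0667,0); λ=-11 ⇒ h* = (16/15)/11 = 0.0970.

With y'=λy (z=hλ):
  k1=λy_n ⇒ h·k1=z·y_n;  k2=λ(1+5/7z)y_n ⇒ h·k2=z(1+5/7z)y_n
  y_{n+1}/y_n = 1 − 5/16z + 21/16z(1+5/7z) = 1 + z + 15/16z²
  Hence R(z) = 1 + z + 15/16z².

Find x<0 with |R(x)|<1.
x=-1.31: |R|=1.2988
R=1: x+15/16x²=0 ⇒ x=−16/15=-1.0667; min R=1−1/(4·15/16)=0.7333>−1
Confirm numerically:
  x=-0.956: |R|=0.90082 <1
  x=-0.922: |R|=0.87495 <1
  x=-0.571: |R|=0.73466 <1
  x=-1.544: |R|=1.69094 >1
  x=-1.458: |R|=1.53490 >1
So |R|<1 on (-1.0667, 0).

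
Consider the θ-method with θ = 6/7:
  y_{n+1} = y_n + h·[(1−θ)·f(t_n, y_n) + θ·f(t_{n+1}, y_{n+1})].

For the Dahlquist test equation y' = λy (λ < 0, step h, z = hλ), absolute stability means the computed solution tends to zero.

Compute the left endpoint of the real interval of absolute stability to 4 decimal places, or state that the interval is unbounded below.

Test eqn y'=λy, z=hλ:
  y_{n+1} = y_n + z·[1/7·y_n + 6/7·y_{n+1}] ⇒ (1 − 6/7z)y_{n+1} = (1 + 1/7z)y_n
  R(z) = (1 + 1/7z)/(1 − 6/7z).

Find x<0 with |R(x)|<1.
x=-1.78: |R|=0.2952
x=-2: |R|=0.2632
x=-10: |R|=0.0448
x=-100: |R|=0.1532
θ=6/7≥1/2 ⇒ |1+1/7x|<|1−6/7x| ∀x<0 ⇒ interval (−∞,0).

(−∞, 0) — no finite endpoint.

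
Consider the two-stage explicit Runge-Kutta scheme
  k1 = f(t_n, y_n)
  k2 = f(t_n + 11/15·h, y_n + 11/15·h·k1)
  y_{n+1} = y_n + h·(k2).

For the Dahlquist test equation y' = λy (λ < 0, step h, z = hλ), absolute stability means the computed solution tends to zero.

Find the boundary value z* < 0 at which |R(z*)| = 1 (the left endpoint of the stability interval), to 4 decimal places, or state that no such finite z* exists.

z* = -1.3636.

Test eqn y'=λy, z=hλ:
  k1=λy_n ⇒ h·k1=z·y_n;  k2=λ(1+11/15z)y_n ⇒ h·k2=z(1+11/15z)y_n
  y_{n+1}/y_n = 1 + z(1+11/15z) = 1 + z + 11/15z²
  so R(z) = 1 + z + 11/15z².

Boundary: |R(x)|=1, x<0.
x=-1.36: |R|=0.9964
R=1: x+11/15x²=0 ⇒ x=−15/11=-1.3636; min R=1−1/(4·11/15)=0.6591>−1
Confirm numerically:
  x=-1.259: |R|=0.90339 <1
  x=-0.835: |R|=0.67630 <1
  x=-0.830: |R|=0.67519 <1
  x=-0.823: |R|=0.67371 <1
  x=-1.553: |R|=1.21566 >1
  x=-1.547: |R|=1.20802 >1
Stable set (-1.3636, 0).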